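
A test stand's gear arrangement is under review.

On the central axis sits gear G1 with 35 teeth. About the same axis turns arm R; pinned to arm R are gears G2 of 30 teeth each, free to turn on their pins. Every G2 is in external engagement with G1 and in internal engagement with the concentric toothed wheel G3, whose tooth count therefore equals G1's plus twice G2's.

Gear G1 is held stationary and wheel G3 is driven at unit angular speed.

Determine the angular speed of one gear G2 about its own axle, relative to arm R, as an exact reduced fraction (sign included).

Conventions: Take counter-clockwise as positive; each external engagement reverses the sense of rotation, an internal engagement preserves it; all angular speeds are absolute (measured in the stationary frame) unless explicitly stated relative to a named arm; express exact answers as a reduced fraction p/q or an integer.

class = planetary set [G3 = 35+2·30 = 95; Willis about the carrier]
ring teeth: 35 + 2·30 = 95
35(ω_sun−ω_arm) = −95(ω_ring−ω_arm),  ω_sun = 0, ω_ring = 1
35(0−ω_arm) = −95(1−ω_arm)  ⇒  130·ω_arm = 95  ⇒  ω_arm = 19/26
sun–planet mesh: 35·(0−19/26) = −30·(ω_p−ω_arm)  ⇒  ω_p−ω_arm = 133/156
exact speed ratio = 133/156

133/156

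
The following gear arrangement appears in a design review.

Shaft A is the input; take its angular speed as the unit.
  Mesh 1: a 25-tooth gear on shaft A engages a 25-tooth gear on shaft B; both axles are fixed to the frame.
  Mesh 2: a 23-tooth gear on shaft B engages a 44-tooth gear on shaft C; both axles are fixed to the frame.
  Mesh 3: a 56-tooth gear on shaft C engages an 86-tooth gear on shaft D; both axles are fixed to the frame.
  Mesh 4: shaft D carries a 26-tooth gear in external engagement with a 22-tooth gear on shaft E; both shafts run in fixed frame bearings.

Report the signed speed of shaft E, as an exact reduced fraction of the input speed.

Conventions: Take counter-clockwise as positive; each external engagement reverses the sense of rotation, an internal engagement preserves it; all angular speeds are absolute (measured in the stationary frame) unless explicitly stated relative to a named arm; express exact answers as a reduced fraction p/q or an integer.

2093/5203

4-mesh fixed-axis compound train (all bearings frame-fixed)
mesh 1 [25T→25T]: |ω|/ω_in = 1×25/25 = 1, sense flips to −
mesh 2 [23T→44T]: |ω|/ω_in = 1×23/44 = 23/44, sense flips to +
mesh 3 [56T→86T]: |ω|/ω_in = (23/44)×56/86 = 161/473, sense flips to −
mesh 4 [26T→22T]: |ω|/ω_in = (161/473)×26/22 = 2093/5203, sense flips to +
signed output speed (× input speed) = 2093/5203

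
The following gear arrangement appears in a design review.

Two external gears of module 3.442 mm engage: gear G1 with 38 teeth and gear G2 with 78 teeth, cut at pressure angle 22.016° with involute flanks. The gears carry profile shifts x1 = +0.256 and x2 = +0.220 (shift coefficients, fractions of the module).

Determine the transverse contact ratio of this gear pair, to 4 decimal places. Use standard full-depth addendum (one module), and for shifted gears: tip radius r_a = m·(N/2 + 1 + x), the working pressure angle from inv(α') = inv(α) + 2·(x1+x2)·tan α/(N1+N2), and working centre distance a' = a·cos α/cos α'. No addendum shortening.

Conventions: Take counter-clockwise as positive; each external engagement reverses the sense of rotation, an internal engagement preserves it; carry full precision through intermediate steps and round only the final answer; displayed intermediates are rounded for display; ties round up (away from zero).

class = single-mesh tooth geometry [involute pair 38T × 78T, m = 3.442]
base radii: r_b1 = 60.629126, r_b2 = 124.449259
tip radii: r_a1 = 69.721152, r_a2 = 138.437240
inv(α') = inv(22.016°) + 2·(+0.256+0.220)·tan α/(38+78) = 0.02341788  ⇒  α' = 23.11661°
a' = a·cos α / cos α' = 199.6360·cos 22.016°/cos 23.11661° = 201.236092
action lengths: √(r_a1²−r_b1²) = 34.425980, √(r_a2²−r_b2²) = 60.640345
base pitch p_b = π·m·cos α = 10.024843
CR = (34.425980 + 60.640345 − 201.236092·sin 23.11661°)/10.024843 = 1.602047
contact ratio ≈ 1.6020

1.6020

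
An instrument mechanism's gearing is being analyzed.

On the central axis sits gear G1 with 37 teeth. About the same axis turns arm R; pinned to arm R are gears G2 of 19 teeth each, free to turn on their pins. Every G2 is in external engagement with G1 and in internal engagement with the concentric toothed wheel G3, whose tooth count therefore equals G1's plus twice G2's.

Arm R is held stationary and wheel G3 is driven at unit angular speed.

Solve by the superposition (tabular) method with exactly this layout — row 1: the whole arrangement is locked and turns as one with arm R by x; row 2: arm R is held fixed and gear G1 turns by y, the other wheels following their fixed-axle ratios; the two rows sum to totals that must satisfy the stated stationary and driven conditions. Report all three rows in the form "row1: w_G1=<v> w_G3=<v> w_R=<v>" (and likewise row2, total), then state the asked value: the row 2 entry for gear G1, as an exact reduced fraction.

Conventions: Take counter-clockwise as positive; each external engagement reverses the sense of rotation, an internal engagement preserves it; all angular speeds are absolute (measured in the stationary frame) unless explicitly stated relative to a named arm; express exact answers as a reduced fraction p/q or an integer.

planetary set (37T centre, 19T on arm, 75T internal) — Willis relation
row 1 — lock + rotate with arm: ω_sun = ω_ring = ω_arm = x
row 2 — arm fixed, fixed-axis ratios: sun y, ring −(37/75)·y, arm 0
boundary: total ω_arm = x = 0 and total ω_ring = x − (37/75)·y = 1  ⇒  y = -75/37, x = 0
row 2 ring = −(37/75)·(-75/37) = 1
totals (row 1 + row 2): sun 0 + (-75/37) = -75/37, ring 0 + 1 = 1, arm 0 + 0 = 0
asked cell (row2, sun) = -75/37

row1: w_G1=0 w_G3=0 w_R=0
row2: w_G1=-75/37 w_G3=1 w_R=0
total: w_G1=-75/37 w_G3=1 w_R=0
asked value: -75/37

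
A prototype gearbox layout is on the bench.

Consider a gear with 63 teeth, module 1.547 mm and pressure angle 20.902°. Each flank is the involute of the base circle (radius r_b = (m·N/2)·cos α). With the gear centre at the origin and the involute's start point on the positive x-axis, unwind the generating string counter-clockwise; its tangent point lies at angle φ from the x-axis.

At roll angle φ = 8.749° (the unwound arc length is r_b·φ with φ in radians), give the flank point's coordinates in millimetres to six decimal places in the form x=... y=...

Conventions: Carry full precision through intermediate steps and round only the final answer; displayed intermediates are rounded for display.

single-mesh involute tooth geometry (63T wheel at module 1.547)
pitch radius r_p = m·N/2 = 1.547·63/2 = 48.730500
base radius r_b = r_p·cos α = 48.730500·cos 20.902° = 45.523644
roll angle φ = 8.749° = 0.15269886 rad
x = r_b·(cos φ + φ·sin φ) = 46.051291
y = r_b·(sin φ − φ·cos φ) = 0.053903

x=46.051291 y=0.053903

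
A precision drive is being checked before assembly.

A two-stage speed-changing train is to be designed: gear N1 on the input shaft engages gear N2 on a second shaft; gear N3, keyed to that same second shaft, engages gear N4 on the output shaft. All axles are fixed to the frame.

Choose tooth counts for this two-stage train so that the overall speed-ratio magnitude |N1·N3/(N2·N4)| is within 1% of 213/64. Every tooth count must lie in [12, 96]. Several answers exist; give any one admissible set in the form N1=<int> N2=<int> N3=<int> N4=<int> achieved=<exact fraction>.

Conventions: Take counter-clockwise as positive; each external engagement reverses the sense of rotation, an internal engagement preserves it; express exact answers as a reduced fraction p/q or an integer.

design class (target 213/64): fixed-axis compound train
target = 213/64 in lowest terms: an exact hit needs N1·N3 = k·213 and N2·N4 = k·64 for one integer k, every count in [12, 96]; additionally prefer no 1:1 stage (N1 ≠ N2, N3 ≠ N4)
k = 1…3: no 1:1-free in-range split of k·213 and k·64 into factor pairs; take k = 4
k = 4: N1·N3 = 852 = 12·71, N2·N4 = 256 = 16·16
achieved = 12·71/(16·16) = 213/64; |achieved − target| = 0 ≤ 213/6400 ✓

N1=12 N2=16 N3=71 N4=16 achieved=213/64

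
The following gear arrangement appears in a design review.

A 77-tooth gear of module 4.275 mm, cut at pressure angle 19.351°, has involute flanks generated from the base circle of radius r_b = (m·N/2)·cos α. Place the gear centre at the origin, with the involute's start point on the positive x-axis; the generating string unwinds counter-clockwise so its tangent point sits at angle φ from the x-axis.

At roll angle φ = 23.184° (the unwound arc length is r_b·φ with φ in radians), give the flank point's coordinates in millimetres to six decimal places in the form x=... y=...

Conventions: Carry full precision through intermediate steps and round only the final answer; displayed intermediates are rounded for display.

topology: single-mesh involute geometry — m = 4.275, N = 77
pitch radius r_p = m·N/2 = 4.275·77/2 = 164.587500
base radius r_b = r_p·cos α = 164.587500·cos 19.351° = 155.289356
roll angle φ = 23.184° = 0.40463713 rad
x = r_b·(cos φ + φ·sin φ) = 167.486555
y = r_b·(sin φ − φ·cos φ) = 3.373573

x=167.486555 y=3.373573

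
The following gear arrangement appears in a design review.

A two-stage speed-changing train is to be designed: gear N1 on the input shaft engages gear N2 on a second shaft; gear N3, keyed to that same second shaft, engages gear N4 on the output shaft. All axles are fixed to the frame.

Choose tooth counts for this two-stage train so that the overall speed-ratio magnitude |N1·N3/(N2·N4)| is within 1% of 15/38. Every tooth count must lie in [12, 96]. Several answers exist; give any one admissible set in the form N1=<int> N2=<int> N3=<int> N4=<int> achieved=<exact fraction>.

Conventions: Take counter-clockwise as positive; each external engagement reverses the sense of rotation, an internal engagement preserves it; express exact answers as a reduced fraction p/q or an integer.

N1=12 N2=38 N3=15 N4=12 achieved=15/38

2-stage fixed-axis compound train for ratio 15/38
target = 15/38 in lowest terms: an exact hit needs N1·N3 = k·15 and N2·N4 = k·38 for one integer k, every count in [12, 96]; additionally prefer no 1:1 stage (N1 ≠ N2, N3 ≠ N4)
k = 1…11: no 1:1-free in-range split of k·15 and k·38 into factor pairs; take k = 12
k = 12: N1·N3 = 180 = 12·15, N2·N4 = 456 = 38·12
achieved = 12·15/(38·12) = 15/38; |achieved − target| = 0 ≤ 3/760 ✓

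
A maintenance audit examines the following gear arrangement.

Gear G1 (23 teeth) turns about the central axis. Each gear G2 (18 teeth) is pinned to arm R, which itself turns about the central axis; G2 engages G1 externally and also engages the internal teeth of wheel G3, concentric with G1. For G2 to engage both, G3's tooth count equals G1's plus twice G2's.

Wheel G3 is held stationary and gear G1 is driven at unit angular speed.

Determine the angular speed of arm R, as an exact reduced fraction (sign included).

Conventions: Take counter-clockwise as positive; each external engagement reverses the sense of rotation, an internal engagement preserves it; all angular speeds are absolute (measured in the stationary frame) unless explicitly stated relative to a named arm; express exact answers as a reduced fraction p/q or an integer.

23/82

class = planetary set [G3 = 23+2·18 = 59; Willis about the carrier]
ring teeth: 23 + 2·18 = 59
23(ω_sun−ω_arm) = −59(ω_ring−ω_arm),  ω_ring = 0, ω_sun = 1
23(1−ω_arm) = −59(0−ω_arm)  ⇒  82·ω_arm = 23  ⇒  ω_arm = 23/82
exact speed ratio = 23/82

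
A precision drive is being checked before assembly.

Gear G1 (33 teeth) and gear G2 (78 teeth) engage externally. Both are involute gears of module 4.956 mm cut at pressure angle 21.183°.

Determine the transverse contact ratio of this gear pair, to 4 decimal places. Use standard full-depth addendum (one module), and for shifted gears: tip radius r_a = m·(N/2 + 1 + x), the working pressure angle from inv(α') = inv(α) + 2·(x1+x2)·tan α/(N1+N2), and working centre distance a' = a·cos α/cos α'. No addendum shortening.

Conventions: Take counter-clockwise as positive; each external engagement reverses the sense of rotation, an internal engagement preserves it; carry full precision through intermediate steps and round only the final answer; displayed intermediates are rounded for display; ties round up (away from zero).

topology: single-mesh involute geometry — m = 4.956, 33T/78T pair
base radii: r_b1 = 76.248617, r_b2 = 180.224004
tip radii: r_a1 = 86.730000, r_a2 = 198.240000
no profile shift: α' = α, a' = a
action lengths: √(r_a1²−r_b1²) = 41.330876, √(r_a2²−r_b2²) = 82.573639
base pitch p_b = π·m·cos α = 14.517703
CR = (41.330876 + 82.573639 − 275.058000·sin 21.18300°)/14.517703 = 1.688482
contact ratio ≈ 1.6885

1.6885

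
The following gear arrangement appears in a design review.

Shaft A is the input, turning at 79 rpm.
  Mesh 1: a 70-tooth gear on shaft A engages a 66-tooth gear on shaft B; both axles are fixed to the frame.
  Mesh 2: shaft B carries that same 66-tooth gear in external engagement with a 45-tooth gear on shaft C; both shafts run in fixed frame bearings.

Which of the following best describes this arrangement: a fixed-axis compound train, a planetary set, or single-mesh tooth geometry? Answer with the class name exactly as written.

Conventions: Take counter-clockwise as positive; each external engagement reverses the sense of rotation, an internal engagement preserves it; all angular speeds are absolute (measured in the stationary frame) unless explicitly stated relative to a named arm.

2-mesh fixed-axis compound train (all bearings frame-fixed)
classification: fixed-axis compound train

fixed-axis compound train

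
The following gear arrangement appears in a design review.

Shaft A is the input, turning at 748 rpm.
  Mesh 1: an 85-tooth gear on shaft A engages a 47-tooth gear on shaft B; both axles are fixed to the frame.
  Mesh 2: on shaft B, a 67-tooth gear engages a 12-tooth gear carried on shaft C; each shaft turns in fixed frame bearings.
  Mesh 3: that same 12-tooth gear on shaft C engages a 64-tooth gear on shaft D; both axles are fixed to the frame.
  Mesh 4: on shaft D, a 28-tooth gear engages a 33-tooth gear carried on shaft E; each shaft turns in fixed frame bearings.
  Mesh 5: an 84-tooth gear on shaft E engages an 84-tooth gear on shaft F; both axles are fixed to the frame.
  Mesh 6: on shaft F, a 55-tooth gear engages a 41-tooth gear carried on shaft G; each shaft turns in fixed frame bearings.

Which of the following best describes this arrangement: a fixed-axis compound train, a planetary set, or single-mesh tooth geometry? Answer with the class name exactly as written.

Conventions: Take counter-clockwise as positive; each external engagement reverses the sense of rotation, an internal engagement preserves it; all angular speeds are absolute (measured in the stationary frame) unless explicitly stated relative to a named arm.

fixed-axis compound train

topology: fixed-axis compound train — 6 meshes, A→G
classification: fixed-axis compound train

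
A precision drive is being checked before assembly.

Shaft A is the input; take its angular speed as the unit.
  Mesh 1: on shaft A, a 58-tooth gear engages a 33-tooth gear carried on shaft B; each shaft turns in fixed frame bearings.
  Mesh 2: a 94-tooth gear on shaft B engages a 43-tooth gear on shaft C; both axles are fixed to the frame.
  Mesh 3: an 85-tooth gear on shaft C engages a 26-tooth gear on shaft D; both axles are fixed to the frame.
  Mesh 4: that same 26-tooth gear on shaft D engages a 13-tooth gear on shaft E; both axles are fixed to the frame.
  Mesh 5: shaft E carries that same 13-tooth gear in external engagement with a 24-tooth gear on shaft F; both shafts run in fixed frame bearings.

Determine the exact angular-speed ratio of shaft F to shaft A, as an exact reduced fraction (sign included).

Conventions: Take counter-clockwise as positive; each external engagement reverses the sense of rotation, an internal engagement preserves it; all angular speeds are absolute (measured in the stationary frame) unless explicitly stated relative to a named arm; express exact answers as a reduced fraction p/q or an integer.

-115855/8514

class = fixed-axis compound train [5 meshes; 5 ratios multiply, 5 sense flips]
mesh 1 [58T→33T]: running ratio 58/33, sense −
mesh 2 [94T→43T]: running ratio 5452/1419, sense +
mesh 3 [85T→26T]: running ratio 231710/18447, sense −
mesh 4 [26T→13T]: running ratio 463420/18447, sense +
mesh 5 [13T→24T]: running ratio 115855/8514, sense −
ω_out/ω_in = -115855/8514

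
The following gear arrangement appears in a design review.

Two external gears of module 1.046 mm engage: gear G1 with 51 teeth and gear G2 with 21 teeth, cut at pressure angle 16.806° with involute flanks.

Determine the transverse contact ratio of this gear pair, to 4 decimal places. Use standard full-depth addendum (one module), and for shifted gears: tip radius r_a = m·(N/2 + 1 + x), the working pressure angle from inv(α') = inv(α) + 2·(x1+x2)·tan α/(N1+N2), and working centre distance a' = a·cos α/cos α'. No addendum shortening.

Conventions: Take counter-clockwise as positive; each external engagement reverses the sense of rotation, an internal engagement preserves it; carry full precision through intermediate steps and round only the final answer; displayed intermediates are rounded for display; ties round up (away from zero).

topology: single-mesh involute geometry — m = 1.046, 51T/21T pair
base radii: r_b1 = 25.533775, r_b2 = 10.513908
tip radii: r_a1 = 27.719000, r_a2 = 12.029000
no profile shift: α' = α, a' = a
action lengths: √(r_a1²−r_b1²) = 10.787459, √(r_a2²−r_b2²) = 5.844193
base pitch p_b = π·m·cos α = 3.145754
CR = (10.787459 + 5.844193 − 37.656000·sin 16.80600°)/3.145754 = 1.825984
contact ratio ≈ 1.8260

1.8260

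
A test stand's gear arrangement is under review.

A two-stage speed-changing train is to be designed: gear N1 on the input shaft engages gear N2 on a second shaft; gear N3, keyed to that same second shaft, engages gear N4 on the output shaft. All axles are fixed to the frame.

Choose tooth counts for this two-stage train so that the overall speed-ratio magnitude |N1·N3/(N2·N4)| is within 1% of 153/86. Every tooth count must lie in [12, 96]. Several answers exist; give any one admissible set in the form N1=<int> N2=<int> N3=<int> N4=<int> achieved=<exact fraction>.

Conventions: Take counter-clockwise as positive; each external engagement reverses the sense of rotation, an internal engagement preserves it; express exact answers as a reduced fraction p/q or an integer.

N1=17 N2=12 N3=54 N4=43 achieved=153/86

2-stage fixed-axis compound train for ratio 153/86
target = 153/86 in lowest terms: an exact hit needs N1·N3 = k·153 and N2·N4 = k·86 for one integer k, every count in [12, 96]; additionally prefer no 1:1 stage (N1 ≠ N2, N3 ≠ N4)
k = 1…5: no 1:1-free in-range split of k·153 and k·86 into factor pairs; take k = 6
k = 6: N1·N3 = 918 = 17·54, N2·N4 = 516 = 12·43
achieved = 17·54/(12·43) = 153/86; |achieved − target| = 0 ≤ 153/8600 ✓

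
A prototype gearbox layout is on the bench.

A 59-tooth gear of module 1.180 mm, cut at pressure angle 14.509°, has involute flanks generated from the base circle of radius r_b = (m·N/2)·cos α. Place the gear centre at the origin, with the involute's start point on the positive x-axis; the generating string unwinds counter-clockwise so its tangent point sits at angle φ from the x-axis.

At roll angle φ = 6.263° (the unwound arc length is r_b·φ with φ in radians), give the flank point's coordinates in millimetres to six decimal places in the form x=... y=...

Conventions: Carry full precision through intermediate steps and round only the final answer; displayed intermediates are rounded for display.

class = single-mesh tooth geometry [base-circle involute, m = 1.180, 59T]
pitch radius r_p = m·N/2 = 1.180·59/2 = 34.810000
base radius r_b = r_p·cos α = 34.810000·cos 14.509° = 33.699850
roll angle φ = 6.263° = 0.10930997 rad
x = r_b·(cos φ + φ·sin φ) = 33.900583
y = r_b·(sin φ − φ·cos φ) = 0.014654

x=33.900583 y=0.014654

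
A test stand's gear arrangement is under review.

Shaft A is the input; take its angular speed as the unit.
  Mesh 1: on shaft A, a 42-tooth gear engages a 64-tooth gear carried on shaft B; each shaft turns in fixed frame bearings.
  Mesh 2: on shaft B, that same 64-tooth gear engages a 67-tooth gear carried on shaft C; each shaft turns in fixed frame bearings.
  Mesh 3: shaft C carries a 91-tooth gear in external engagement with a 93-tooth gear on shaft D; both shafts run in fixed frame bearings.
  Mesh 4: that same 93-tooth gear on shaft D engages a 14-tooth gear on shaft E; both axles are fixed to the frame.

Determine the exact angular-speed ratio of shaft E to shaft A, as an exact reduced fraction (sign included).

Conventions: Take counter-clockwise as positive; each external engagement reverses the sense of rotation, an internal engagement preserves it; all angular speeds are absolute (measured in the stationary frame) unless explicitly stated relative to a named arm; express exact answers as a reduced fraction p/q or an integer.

class = fixed-axis compound train [4 meshes; 4 ratios multiply, 4 sense flips]
mesh 1 [42T→64T]: running ratio 21/32, sense −
mesh 2 [64T→67T]: running ratio 42/67, sense +
mesh 3 [91T→93T]: running ratio 1274/2077, sense −
mesh 4 [93T→14T]: running ratio 273/67, sense +
ω_out/ω_in = 273/67

273/67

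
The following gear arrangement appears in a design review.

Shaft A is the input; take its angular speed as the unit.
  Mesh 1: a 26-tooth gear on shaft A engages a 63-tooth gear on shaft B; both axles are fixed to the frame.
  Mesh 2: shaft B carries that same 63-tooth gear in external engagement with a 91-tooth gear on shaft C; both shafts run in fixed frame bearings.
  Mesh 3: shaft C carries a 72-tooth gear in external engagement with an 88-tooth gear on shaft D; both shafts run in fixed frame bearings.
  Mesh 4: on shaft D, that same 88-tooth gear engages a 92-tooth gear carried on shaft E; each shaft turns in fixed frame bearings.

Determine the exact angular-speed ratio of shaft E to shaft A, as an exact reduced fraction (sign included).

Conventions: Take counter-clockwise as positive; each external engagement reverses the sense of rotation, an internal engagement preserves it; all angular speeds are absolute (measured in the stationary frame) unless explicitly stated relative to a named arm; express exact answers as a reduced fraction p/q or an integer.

36/161

class = fixed-axis compound train [4 meshes; 4 ratios multiply, 4 sense flips]
mesh 1 [26T→63T]: running ratio 26/63, sense −
mesh 2 [63T→91T]: running ratio 2/7, sense +
mesh 3 [72T→88T]: running ratio 18/77, sense −
mesh 4 [88T→92T]: running ratio 36/161, sense +
ω_out/ω_in = 36/161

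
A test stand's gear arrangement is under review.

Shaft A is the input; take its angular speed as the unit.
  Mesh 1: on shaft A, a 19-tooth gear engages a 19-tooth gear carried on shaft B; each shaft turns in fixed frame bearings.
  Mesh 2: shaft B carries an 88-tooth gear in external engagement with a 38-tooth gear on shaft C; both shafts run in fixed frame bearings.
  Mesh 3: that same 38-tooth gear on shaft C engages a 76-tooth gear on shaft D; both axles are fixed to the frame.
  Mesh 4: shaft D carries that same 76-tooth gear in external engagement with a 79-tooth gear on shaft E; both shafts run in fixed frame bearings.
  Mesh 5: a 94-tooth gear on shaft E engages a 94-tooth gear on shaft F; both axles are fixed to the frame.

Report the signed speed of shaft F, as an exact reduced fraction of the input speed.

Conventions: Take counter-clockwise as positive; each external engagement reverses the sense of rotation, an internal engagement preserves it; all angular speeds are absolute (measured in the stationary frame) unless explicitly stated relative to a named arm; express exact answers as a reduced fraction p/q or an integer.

-88/79

5-mesh fixed-axis compound train (all bearings frame-fixed)
mesh 1 [19T→19T]: |ω|/ω_in = 1×19/19 = 1, sense flips to −
mesh 2 [88T→38T]: |ω|/ω_in = 1×88/38 = 44/19, sense flips to +
mesh 3 [38T→76T]: |ω|/ω_in = (44/19)×38/76 = 22/19, sense flips to −
mesh 4 [76T→79T]: |ω|/ω_in = (22/19)×76/79 = 88/79, sense flips to +
mesh 5 [94T→94T]: |ω|/ω_in = (88/79)×94/94 = 88/79, sense flips to −
signed output speed (× input speed) = -88/79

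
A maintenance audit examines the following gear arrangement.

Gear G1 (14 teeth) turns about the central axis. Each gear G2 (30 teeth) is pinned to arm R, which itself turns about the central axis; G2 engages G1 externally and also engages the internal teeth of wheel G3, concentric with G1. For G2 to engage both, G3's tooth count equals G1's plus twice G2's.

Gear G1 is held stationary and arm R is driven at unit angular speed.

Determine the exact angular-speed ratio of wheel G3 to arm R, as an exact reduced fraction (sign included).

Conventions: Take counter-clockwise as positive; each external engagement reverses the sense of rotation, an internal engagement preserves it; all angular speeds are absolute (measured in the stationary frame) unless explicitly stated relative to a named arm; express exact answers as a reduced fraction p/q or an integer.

class = planetary set [G3 = 14+2·30 = 74; Willis about the carrier]
ring teeth: 14 + 2·30 = 74
14(ω_sun−ω_arm) = −74(ω_ring−ω_arm),  ω_sun = 0, ω_arm = 1
ω_ring = 1 − (14/74)(0−1) = 44/37
ω_out/ω_in = 44/37

44/37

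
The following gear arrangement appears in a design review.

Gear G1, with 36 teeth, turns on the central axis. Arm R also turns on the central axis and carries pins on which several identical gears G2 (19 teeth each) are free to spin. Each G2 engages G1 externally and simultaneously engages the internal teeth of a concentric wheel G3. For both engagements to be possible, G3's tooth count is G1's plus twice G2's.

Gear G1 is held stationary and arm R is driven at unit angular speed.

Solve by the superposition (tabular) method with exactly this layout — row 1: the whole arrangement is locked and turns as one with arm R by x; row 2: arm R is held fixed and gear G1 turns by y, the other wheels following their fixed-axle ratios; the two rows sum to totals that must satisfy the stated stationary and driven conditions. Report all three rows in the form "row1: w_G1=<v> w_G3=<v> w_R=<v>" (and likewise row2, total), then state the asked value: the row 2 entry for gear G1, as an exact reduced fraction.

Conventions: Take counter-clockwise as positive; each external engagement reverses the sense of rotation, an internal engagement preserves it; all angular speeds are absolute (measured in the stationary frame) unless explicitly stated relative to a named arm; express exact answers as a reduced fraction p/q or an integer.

row1: w_G1=1 w_G3=1 w_R=1
row2: w_G1=-1 w_G3=18/37 w_R=0
total: w_G1=0 w_G3=55/37 w_R=1
asked value: -1

class = planetary set [G3 = 36+2·19 = 74; Willis about the carrier]
superposition row 1 [locked train]: every member turns x
row 2: sun turns y, ring = −(36/74)·y, arm 0
boundary: total ω_sun = x + y = 0 and total ω_arm = x = 1  ⇒  y = -1, x = 1
row 2 ring = −(36/74)·(-1) = 18/37
totals (row 1 + row 2): sun 1 + (-1) = 0, ring 1 + 18/37 = 55/37, arm 1 + 0 = 1
asked cell (row2, sun) = -1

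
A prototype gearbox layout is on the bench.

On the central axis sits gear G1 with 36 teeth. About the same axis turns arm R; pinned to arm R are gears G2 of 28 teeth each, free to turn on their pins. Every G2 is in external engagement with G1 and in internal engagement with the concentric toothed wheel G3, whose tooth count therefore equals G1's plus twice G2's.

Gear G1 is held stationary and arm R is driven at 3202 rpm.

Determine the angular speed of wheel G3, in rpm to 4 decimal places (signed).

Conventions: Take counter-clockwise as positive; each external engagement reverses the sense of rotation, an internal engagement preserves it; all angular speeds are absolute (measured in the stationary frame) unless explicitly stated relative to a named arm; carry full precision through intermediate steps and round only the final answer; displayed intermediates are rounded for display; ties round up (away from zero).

+4454.9565 rpm

planetary set (36T centre, 28T on arm, 92T internal) — Willis relation
normalise by the input: solve with ω_arm = 1, then scale by 3202 rpm
ring teeth: 36 + 2·28 = 92
36(ω_sun−ω_arm) = −92(ω_ring−ω_arm),  ω_sun = 0, ω_arm = 1
ω_ring = 1 − (36/92)(0−1) = 32/23
scale: ω_ring = 32/23 × 3202 rpm = +4454.9565 rpm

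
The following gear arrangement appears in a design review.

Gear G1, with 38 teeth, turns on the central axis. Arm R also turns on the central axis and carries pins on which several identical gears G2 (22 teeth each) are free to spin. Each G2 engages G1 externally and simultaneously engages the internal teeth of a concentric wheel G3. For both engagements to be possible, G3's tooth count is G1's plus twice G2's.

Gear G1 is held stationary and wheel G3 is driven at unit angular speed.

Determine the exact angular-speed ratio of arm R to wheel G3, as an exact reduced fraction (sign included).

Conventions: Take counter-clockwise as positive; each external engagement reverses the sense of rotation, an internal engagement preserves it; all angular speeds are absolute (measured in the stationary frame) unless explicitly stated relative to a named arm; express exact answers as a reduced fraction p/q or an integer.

topology: planetary set — G1 38T / G2 22T / G3 82T, arm = carrier (Willis)
ring teeth: 38 + 2·22 = 82
38(ω_sun−ω_arm) = −82(ω_ring−ω_arm),  ω_sun = 0, ω_ring = 1
38(0−ω_arm) = −82(1−ω_arm)  ⇒  120·ω_arm = 82  ⇒  ω_arm = 41/60
ω_out/ω_in = 41/60

41/60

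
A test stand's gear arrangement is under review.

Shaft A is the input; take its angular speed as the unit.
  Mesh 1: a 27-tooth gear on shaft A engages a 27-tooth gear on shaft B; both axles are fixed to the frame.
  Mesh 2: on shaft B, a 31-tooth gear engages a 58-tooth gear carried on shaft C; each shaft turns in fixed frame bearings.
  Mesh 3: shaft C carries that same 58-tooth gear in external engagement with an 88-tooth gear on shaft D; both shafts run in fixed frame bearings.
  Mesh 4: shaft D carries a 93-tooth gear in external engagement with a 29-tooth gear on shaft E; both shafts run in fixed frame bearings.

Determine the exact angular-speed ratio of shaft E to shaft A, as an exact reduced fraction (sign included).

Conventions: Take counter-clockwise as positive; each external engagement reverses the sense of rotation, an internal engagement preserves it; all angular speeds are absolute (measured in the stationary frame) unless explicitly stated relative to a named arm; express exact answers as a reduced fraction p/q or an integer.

class = fixed-axis compound train [4 meshes; 4 ratios multiply, 4 sense flips]
mesh 1 [27T→27T]: running ratio 1, sense −
mesh 2 [31T→58T]: running ratio 31/58, sense +
mesh 3 [58T→88T]: running ratio 31/88, sense −
mesh 4 [93T→29T]: running ratio 2883/2552, sense +
ω_out/ω_in = 2883/2552

2883/2552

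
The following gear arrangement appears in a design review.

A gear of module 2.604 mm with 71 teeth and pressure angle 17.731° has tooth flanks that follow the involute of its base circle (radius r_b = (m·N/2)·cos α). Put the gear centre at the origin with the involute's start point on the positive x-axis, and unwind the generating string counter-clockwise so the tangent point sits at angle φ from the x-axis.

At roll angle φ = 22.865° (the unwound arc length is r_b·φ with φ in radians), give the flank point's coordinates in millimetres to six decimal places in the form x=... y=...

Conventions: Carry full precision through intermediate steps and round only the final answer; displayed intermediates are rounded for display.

x=94.785347 y=1.835799

single-mesh involute tooth geometry (71T wheel at module 2.604)
pitch radius r_p = m·N/2 = 2.604·71/2 = 92.442000
base radius r_b = r_p·cos α = 92.442000·cos 17.731° = 88.050713
roll angle φ = 22.865° = 0.39906953 rad
x = r_b·(cos φ + φ·sin φ) = 94.785347
y = r_b·(sin φ − φ·cos φ) = 1.835799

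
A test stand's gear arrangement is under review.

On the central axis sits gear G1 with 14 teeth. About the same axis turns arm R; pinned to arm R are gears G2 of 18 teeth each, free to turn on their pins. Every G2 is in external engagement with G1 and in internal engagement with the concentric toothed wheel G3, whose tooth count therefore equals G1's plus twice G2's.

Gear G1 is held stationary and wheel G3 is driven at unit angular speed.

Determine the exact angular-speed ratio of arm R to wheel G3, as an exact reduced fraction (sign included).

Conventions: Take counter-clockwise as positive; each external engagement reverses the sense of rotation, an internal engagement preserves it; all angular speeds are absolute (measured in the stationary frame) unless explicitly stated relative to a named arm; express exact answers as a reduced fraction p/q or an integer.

planetary set (14T centre, 18T on arm, 50T internal) — Willis relation
ring teeth: 14 + 2·18 = 50
14(ω_sun−ω_arm) = −50(ω_ring−ω_arm),  ω_sun = 0, ω_ring = 1
14(0−ω_arm) = −50(1−ω_arm)  ⇒  64·ω_arm = 50  ⇒  ω_arm = 25/32
ω_out/ω_in = 25/32

25/32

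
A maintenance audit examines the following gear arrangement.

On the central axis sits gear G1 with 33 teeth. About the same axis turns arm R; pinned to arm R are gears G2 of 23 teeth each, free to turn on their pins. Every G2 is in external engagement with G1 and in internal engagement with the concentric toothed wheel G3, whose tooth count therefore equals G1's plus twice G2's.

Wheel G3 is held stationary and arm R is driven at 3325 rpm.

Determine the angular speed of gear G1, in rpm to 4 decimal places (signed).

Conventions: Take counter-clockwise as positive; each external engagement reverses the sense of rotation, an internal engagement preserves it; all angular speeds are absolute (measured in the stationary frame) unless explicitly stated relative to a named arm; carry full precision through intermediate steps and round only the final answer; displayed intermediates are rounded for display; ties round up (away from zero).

recognized (axles ride arm R): planetary set, 33/23/79 teeth
normalise by the input: solve with ω_arm = 1, then scale by 3325 rpm
ring teeth: 33 + 2·23 = 79
33(ω_sun−ω_arm) = −79(ω_ring−ω_arm),  ω_ring = 0, ω_arm = 1
ω_sun = 1 − (79/33)(0−1) = 112/33
scale: ω_sun = 112/33 × 3325 rpm = +11284.8485 rpm

+11284.8485 rpm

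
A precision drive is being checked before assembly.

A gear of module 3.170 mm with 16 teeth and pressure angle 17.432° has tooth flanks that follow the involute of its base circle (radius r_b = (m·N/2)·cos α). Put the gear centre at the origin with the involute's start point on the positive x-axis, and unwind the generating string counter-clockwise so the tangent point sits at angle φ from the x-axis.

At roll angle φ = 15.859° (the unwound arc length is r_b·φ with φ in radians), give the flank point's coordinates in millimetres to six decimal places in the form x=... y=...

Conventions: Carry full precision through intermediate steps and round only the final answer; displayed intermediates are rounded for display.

x=25.104464 y=0.169722

class = single-mesh tooth geometry [base-circle involute, m = 3.170, 16T]
pitch radius r_p = m·N/2 = 3.170·16/2 = 25.360000
base radius r_b = r_p·cos α = 25.360000·cos 17.432° = 24.195295
roll angle φ = 15.859° = 0.27679177 rad
x = r_b·(cos φ + φ·sin φ) = 25.104464
y = r_b·(sin φ − φ·cos φ) = 0.169722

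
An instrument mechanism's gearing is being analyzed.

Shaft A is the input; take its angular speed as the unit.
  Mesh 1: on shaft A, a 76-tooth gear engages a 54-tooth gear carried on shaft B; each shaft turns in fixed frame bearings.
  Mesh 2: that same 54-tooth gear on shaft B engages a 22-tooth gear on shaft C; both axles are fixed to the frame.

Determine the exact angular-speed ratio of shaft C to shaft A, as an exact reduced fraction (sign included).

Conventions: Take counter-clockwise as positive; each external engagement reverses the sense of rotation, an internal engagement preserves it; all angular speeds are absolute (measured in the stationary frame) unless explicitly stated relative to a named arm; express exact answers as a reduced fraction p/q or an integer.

38/11

class = fixed-axis compound train [2 meshes; 2 ratios multiply, 2 sense flips]
mesh 1 [76T→54T]: running ratio 38/27, sense −
mesh 2 [54T→22T]: running ratio 38/11, sense +
ω_out/ω_in = 38/11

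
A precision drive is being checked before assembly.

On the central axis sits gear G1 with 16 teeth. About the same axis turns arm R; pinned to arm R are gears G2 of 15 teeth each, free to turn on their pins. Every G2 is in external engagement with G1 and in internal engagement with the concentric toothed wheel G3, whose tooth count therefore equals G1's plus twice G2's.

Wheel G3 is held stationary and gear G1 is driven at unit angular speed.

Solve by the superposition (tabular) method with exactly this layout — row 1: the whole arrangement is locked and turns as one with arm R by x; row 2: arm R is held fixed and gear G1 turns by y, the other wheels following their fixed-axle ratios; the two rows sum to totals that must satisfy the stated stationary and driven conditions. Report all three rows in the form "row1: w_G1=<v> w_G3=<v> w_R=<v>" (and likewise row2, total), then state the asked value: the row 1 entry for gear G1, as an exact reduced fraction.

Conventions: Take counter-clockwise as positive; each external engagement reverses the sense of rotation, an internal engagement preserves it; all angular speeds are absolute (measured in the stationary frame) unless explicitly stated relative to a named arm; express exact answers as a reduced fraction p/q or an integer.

row1: w_G1=8/31 w_G3=8/31 w_R=8/31
row2: w_G1=23/31 w_G3=-8/31 w_R=0
total: w_G1=1 w_G3=0 w_R=8/31
asked value: 8/31

planetary set (16T centre, 15T on arm, 46T internal) — Willis relation
row 1 — lock + rotate with arm: ω_sun = ω_ring = ω_arm = x
row 2: sun turns y, ring = −(16/46)·y, arm 0
boundary: total ω_ring = x − (16/46)·y = 0 and total ω_sun = x + y = 1  ⇒  y = 23/31, x = 8/31
row 2 ring = −(16/46)·23/31 = -8/31
totals (row 1 + row 2): sun 8/31 + 23/31 = 1, ring 8/31 + (-8/31) = 0, arm 8/31 + 0 = 8/31
asked cell (row1, sun) = 8/31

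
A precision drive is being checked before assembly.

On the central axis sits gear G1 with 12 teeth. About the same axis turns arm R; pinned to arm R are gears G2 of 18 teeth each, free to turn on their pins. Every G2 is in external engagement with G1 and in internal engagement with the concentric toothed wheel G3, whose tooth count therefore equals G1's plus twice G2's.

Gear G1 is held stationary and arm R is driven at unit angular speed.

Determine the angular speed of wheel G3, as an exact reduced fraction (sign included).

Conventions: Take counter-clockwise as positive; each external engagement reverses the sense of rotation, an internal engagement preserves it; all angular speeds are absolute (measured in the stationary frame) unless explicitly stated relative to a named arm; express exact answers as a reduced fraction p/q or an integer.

planetary set (12T centre, 18T on arm, 48T internal) — Willis relation
ring teeth: 12 + 2·18 = 48
12(ω_sun−ω_arm) = −48(ω_ring−ω_arm),  ω_sun = 0, ω_arm = 1
ω_ring = 1 − (12/48)(0−1) = 5/4
exact speed ratio = 5/4

5/4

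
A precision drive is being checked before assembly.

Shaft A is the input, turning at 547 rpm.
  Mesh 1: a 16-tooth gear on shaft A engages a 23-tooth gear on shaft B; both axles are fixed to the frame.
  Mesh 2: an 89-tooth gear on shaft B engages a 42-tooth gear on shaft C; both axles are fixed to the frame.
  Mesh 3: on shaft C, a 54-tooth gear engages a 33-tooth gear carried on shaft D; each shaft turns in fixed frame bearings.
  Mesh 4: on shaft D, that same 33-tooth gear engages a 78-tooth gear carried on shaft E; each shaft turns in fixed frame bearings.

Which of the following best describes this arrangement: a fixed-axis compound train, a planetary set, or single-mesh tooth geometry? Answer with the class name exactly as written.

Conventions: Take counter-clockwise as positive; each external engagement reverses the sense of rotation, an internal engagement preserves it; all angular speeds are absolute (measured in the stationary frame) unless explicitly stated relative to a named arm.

4-mesh fixed-axis compound train (all bearings frame-fixed)
classification: fixed-axis compound train

fixed-axis compound train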